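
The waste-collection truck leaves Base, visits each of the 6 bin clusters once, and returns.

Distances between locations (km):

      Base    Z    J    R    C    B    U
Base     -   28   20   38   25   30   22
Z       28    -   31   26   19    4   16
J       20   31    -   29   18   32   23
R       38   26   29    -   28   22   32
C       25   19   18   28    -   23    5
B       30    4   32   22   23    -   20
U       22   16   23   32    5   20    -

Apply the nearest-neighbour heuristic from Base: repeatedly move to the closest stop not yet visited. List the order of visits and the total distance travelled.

Total distance 123 km via the nearest-neighbour route Base → J → C → U → Z → B → R → Base.

From Base: distances to unvisited — J=20, U=22, C=25, Z=28, B=30, R=38. Nearest is J (20).
From J: distances to unvisited — C=18, U=23, R=29, Z=31, B=32. Nearest is C (18).
From C: distances to unvisited — U=5, Z=19, B=23, R=28. Nearest is U (5).
From U: distances to unvisited — Z=16, B=20, R=32. Nearest is Z (16).
From Z: distances to unvisited — B=4, R=26. Nearest is B (4).
From B: distances to unvisited — R=22. Nearest is R (22).
Return R→Base: 38.
Total = 20 + 18 + 5 + 16 + 4 + 22 + 38 = 123.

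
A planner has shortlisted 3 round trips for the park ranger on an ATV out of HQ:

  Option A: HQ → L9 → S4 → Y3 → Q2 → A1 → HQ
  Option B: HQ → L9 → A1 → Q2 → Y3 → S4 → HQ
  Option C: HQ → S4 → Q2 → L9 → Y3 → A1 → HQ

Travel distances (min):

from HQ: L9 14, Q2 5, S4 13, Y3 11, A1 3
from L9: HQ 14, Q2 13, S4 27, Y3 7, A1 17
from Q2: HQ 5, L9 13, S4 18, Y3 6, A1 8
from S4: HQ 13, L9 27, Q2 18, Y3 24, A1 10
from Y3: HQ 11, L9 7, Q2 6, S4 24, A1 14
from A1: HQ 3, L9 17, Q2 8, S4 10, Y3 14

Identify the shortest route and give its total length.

Option A: 14 + 27 + 24 + 6 + 8 + 3 = 82
Option B: 14 + 17 + 8 + 6 + 24 + 13 = 82
Option C: 13 + 18 + 13 + 7 + 14 + 3 = 68

Shortest is Option C, total 68 min.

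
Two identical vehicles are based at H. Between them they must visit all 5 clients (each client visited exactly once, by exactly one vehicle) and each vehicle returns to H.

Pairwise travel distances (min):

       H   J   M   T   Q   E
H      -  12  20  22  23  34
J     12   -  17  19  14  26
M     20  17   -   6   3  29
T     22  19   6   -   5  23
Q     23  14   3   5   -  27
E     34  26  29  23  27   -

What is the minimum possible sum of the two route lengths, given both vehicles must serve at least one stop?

Check every non-empty split of the stops between the two vehicles; for each half take its own optimal tour:
  {J} + {M, T, Q, E}: 24 + 85 = 109
  {M} + {J, T, Q, E}: 40 + 88 = 128
  {J, M} + {T, Q, E}: 49 + 85 = 134
  {T} + {J, M, Q, E}: 44 + 88 = 132
  {J, T} + {M, Q, E}: 53 + 84 = 137
  {M, T} + {J, Q, E}: 48 + 87 = 135
  … (15 splits in total)
Best: vehicle 1 H → J → H = 24; vehicle 2 H → M → Q → T → E → H = 85; combined 109.

Minimum combined distance: 109 min.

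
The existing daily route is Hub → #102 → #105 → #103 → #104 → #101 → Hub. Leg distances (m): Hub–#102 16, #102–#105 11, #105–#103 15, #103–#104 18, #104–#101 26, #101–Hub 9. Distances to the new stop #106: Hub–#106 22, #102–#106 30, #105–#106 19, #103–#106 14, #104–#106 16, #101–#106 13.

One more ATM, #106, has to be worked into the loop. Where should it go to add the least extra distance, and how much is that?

+3 m — insert #106 between #104 and #101.

Insertion cost between consecutive stops i–j is d(i,#106) + d(#106,j) − d(i,j):
  between Hub and #102: 22 + 30 − 16 = 36
  between #102 and #105: 30 + 19 − 11 = 38
  between #105 and #103: 19 + 14 − 15 = 18
  between #103 and #104: 14 + 16 − 18 = 12
  between #104 and #101: 16 + 13 − 26 = 3
  between #101 and Hub: 13 + 22 − 9 = 26
Cheapest insertion is between #104 and #101, adding 3.
New total = 95 + 3 = 98.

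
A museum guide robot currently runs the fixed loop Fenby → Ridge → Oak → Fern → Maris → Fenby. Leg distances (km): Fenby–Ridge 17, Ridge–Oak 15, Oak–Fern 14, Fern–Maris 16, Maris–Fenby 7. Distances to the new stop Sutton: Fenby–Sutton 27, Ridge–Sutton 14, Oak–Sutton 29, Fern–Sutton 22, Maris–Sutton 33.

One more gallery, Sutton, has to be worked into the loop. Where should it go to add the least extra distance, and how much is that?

Adding 24 km by placing Sutton on the Fenby–Ridge leg.

Insertion cost between consecutive stops i–j is d(i,Sutton) + d(Sutton,j) − d(i,j):
  between Fenby and Ridge: 27 + 14 − 17 = 24
  between Ridge and Oak: 14 + 29 − 15 = 28
  between Oak and Fern: 29 + 22 − 14 = 37
  between Fern and Maris: 22 + 33 − 16 = 39
  between Maris and Fenby: 33 + 27 − 7 = 53
Cheapest insertion is between Fenby and Ridge, adding 24.
New total = 69 + 24 = 93.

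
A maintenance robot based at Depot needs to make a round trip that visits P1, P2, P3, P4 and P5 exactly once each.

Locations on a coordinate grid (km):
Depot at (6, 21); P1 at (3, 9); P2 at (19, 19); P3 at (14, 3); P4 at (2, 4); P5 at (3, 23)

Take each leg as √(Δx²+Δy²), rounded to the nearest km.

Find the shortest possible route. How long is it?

Minimum total distance: 65 km.

With 5 stops there are 5!/2 = 60 distinct round trips (a route and its reverse cost the same).
Depot-P1-P2-P3-P4-P5-Depot: 12+19+17+12+19+4 = 83
Depot-P1-P2-P3-P5-P4-Depot: 12+19+17+23+19+17 = 107
Depot-P1-P2-P4-P3-P5-Depot: 12+19+23+12+23+4 = 93
Depot-P1-P2-P4-P5-P3-Depot: 12+19+23+19+23+20 = 116
Depot-P1-P2-P5-P3-P4-Depot: 12+19+16+23+12+17 = 99
Depot-P1-P2-P5-P4-P3-Depot: 12+19+16+19+12+20 = 98
Depot-P1-P3-P2-P4-P5-Depot: 12+13+17+23+19+4 = 88
Depot-P1-P3-P2-P5-P4-Depot: 12+13+17+16+19+17 = 94
Depot-P1-P3-P4-P2-P5-Depot: 12+13+12+23+16+4 = 80
Depot-P1-P3-P4-P5-P2-Depot: 12+13+12+19+16+13 = 85
Depot-P1-P3-P5-P2-P4-Depot: 12+13+23+16+23+17 = 104
Depot-P1-P3-P5-P4-P2-Depot: 12+13+23+19+23+13 = 103
Depot-P1-P4-P2-P3-P5-Depot: 12+5+23+17+23+4 = 84
Depot-P1-P4-P2-P5-P3-Depot: 12+5+23+16+23+20 = 99
… (46 more)
Depot-P2-P3-P4-P1-P5-Depot: 13+17+12+5+14+4 = 65  ← best
The minimum is 65.
One optimal route: Depot → P2 → P3 → P4 → P1 → P5 → Depot (or its reverse).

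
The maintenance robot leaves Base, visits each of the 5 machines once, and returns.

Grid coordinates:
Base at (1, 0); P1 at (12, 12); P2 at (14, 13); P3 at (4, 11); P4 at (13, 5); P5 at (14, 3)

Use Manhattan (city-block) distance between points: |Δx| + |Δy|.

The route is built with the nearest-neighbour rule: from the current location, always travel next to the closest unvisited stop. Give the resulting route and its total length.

At Base the remaining stops are P3 14, P5 16, P4 17, P1 23, P2 26; go to P3.
At P3 the remaining stops are P1 9, P2 12, P4 15, P5 18; go to P1.
At P1 the remaining stops are P2 3, P4 8, P5 11; go to P2.
At P2 the remaining stops are P4 9, P5 10; go to P4.
At P4 the remaining stops are P5 3; go to P5.
Return P5→Base: 16.
Total = 14 + 9 + 3 + 9 + 3 + 16 = 54.

Total distance 54 via the nearest-neighbour route Base → P3 → P1 → P2 → P4 → P5 → Base.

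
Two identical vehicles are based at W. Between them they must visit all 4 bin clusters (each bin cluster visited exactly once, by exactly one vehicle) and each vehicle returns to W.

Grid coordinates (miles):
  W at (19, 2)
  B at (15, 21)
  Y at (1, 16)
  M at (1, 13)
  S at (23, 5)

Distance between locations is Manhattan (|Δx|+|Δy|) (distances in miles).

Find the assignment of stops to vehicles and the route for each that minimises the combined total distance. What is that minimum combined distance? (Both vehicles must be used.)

There are 2^3 − 1 = 7 ways to divide the 4 stops into two non-empty groups. For each, the best each vehicle can do is its own shortest tour through its group:
  {B} + {Y, M, S}: 46 + 72 = 118
  {Y} + {B, M, S}: 64 + 82 = 146
  {B, Y} + {M, S}: 74 + 66 = 140
  {M} + {B, Y, S}: 58 + 82 = 140
  {B, M} + {Y, S}: 74 + 72 = 146
  {Y, M} + {B, S}: 64 + 54 = 118
  … (7 splits in total)
  {B, Y, M} + {S}: 74 + 14 = 88  ← best
Best: vehicle 1 W → B → Y → M → W = 74; vehicle 2 W → S → W = 14; combined 88.

Minimum combined distance: 88 miles.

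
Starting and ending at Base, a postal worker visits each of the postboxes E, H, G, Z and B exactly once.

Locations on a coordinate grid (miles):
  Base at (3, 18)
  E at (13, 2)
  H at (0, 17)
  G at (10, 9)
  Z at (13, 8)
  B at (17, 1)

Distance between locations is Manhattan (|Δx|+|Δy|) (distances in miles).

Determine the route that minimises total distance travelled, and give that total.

With 5 stops there are 5!/2 = 60 distinct round trips (a route and its reverse cost the same).
Base → E → H → G → Z → B → Base: 26+28+18+4+11+31 = 118
Base → E → H → G → B → Z → Base: 26+28+18+15+11+20 = 118
Base → E → H → Z → G → B → Base: 26+28+22+4+15+31 = 126
Base → E → H → Z → B → G → Base: 26+28+22+11+15+16 = 118
Base → E → H → B → G → Z → Base: 26+28+33+15+4+20 = 126
Base → E → H → B → Z → G → Base: 26+28+33+11+4+16 = 118
Base → E → G → H → Z → B → Base: 26+10+18+22+11+31 = 118
Base → E → G → H → B → Z → Base: 26+10+18+33+11+20 = 118
Base → E → G → Z → H → B → Base: 26+10+4+22+33+31 = 126
Base → E → G → Z → B → H → Base: 26+10+4+11+33+4 = 88
Base → E → G → B → H → Z → Base: 26+10+15+33+22+20 = 126
Base → E → G → B → Z → H → Base: 26+10+15+11+22+4 = 88
Base → E → Z → H → G → B → Base: 26+6+22+18+15+31 = 118
Base → E → Z → H → B → G → Base: 26+6+22+33+15+16 = 118
… (46 more)
Base → E → B → Z → G → H → Base: 26+5+11+4+18+4 = 68  ← best
The minimum is 68.
One optimal route: Base → E → B → Z → G → H → Base (or its reverse).

Minimum total distance: 68 miles.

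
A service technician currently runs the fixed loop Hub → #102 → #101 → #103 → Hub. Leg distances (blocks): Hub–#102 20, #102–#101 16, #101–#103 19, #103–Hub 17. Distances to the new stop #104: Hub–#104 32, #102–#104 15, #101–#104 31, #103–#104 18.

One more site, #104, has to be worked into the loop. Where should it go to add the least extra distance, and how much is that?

Insertion cost between consecutive stops i–j is d(i,#104) + d(#104,j) − d(i,j):
  between Hub and #102: 32 + 15 − 20 = 27
  between #102 and #101: 15 + 31 − 16 = 30
  between #101 and #103: 31 + 18 − 19 = 30
  between #103 and Hub: 18 + 32 − 17 = 33
Cheapest insertion is between Hub and #102, adding 27.
New total = 72 + 27 = 99.

Minimum extra distance: 27 blocks, inserting #104 between Hub and #102.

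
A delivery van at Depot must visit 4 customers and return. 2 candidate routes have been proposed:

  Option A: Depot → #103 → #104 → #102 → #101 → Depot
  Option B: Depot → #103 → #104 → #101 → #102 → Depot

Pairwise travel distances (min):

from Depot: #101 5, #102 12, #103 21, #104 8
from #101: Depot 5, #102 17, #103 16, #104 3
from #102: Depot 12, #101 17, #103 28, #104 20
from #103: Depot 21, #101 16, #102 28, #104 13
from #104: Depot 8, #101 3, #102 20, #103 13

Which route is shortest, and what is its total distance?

Option A: 21 + 13 + 20 + 17 + 5 = 76
Option B: 21 + 13 + 3 + 17 + 12 = 66

66 min — Option B is the shortest.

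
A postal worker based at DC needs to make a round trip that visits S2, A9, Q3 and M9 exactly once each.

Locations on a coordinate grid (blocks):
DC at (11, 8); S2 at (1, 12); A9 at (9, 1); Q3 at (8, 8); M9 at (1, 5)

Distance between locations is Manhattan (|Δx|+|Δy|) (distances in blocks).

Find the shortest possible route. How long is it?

With 4 stops there are 4!/2 = 12 distinct round trips (a route and its reverse cost the same).
DC-S2-A9-Q3-M9-DC: 14+19+8+10+13 = 64
DC-S2-A9-M9-Q3-DC: 14+19+12+10+3 = 58
DC-S2-Q3-A9-M9-DC: 14+11+8+12+13 = 58
DC-S2-Q3-M9-A9-DC: 14+11+10+12+9 = 56
DC-S2-M9-A9-Q3-DC: 14+7+12+8+3 = 44
DC-S2-M9-Q3-A9-DC: 14+7+10+8+9 = 48
DC-A9-S2-Q3-M9-DC: 9+19+11+10+13 = 62
DC-A9-S2-M9-Q3-DC: 9+19+7+10+3 = 48
DC-A9-Q3-S2-M9-DC: 9+8+11+7+13 = 48
DC-A9-M9-S2-Q3-DC: 9+12+7+11+3 = 42
DC-Q3-S2-A9-M9-DC: 3+11+19+12+13 = 58
DC-Q3-A9-S2-M9-DC: 3+8+19+7+13 = 50
The minimum is 42.
One optimal route: DC → A9 → M9 → S2 → Q3 → DC (or its reverse).

Minimum total distance: 42 blocks.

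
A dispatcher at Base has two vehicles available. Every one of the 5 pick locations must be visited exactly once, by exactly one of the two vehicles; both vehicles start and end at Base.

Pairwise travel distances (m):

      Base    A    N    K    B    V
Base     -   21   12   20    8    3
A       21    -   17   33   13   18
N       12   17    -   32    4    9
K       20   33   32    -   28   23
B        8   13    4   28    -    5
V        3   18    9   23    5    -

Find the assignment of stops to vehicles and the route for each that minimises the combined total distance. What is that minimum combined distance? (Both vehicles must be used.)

Minimum combined distance: 88 m.

There are 2^4 − 1 = 15 ways to divide the 5 stops into two non-empty groups. For each, the best each vehicle can do is its own shortest tour through its group:
  {A} + {N, K, B, V}: 42 + 64 = 106
  {N} + {A, K, B, V}: 24 + 74 = 98
  {A, N} + {K, B, V}: 50 + 56 = 106
  {K} + {A, N, B, V}: 40 + 50 = 90
  {A, K} + {N, B, V}: 74 + 24 = 98
  {N, K} + {A, B, V}: 64 + 42 = 106
  … (15 splits in total)
  {A, N, K, B} + {V}: 82 + 6 = 88  ← best
Best: vehicle 1 Base → N → B → A → K → Base = 82; vehicle 2 Base → V → Base = 6; combined 88.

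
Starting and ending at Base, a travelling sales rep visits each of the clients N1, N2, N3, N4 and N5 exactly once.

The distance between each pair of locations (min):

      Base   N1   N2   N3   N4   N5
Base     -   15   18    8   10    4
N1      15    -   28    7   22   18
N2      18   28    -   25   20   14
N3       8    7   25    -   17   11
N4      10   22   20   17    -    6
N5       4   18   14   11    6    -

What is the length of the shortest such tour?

With 5 stops there are 5!/2 = 60 distinct round trips (a route and its reverse cost the same).
Base - N1 - N2 - N3 - N4 - N5 - Base: 15+28+25+17+6+4 = 95
Base - N1 - N2 - N3 - N5 - N4 - Base: 15+28+25+11+6+10 = 95
Base - N1 - N2 - N4 - N3 - N5 - Base: 15+28+20+17+11+4 = 95
Base - N1 - N2 - N4 - N5 - N3 - Base: 15+28+20+6+11+8 = 88
Base - N1 - N2 - N5 - N3 - N4 - Base: 15+28+14+11+17+10 = 95
Base - N1 - N2 - N5 - N4 - N3 - Base: 15+28+14+6+17+8 = 88
Base - N1 - N3 - N2 - N4 - N5 - Base: 15+7+25+20+6+4 = 77
Base - N1 - N3 - N2 - N5 - N4 - Base: 15+7+25+14+6+10 = 77
Base - N1 - N3 - N4 - N2 - N5 - Base: 15+7+17+20+14+4 = 77
Base - N1 - N3 - N4 - N5 - N2 - Base: 15+7+17+6+14+18 = 77
Base - N1 - N3 - N5 - N2 - N4 - Base: 15+7+11+14+20+10 = 77
Base - N1 - N3 - N5 - N4 - N2 - Base: 15+7+11+6+20+18 = 77
Base - N1 - N4 - N2 - N3 - N5 - Base: 15+22+20+25+11+4 = 97
Base - N1 - N4 - N2 - N5 - N3 - Base: 15+22+20+14+11+8 = 90
… (46 more)
Base - N3 - N1 - N2 - N4 - N5 - Base: 8+7+28+20+6+4 = 73  ← best
The minimum is 73.
One optimal route: Base → N3 → N1 → N2 → N4 → N5 → Base (or its reverse).

Shortest round trip = 73 min.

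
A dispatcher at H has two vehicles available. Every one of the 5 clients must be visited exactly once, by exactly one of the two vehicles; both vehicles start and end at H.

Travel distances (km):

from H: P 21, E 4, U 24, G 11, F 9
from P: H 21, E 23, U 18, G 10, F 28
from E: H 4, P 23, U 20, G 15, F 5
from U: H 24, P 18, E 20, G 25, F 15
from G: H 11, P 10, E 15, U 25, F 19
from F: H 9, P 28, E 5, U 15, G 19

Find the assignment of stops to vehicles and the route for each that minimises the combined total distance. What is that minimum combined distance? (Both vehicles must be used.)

Minimum combined distance: 71 km.

There are 2^4 − 1 = 15 ways to divide the 5 stops into two non-empty groups. For each, the best each vehicle can do is its own shortest tour through its group:
  {P} + {E, U, G, F}: 42 + 60 = 102
  {E} + {P, U, G, F}: 8 + 63 = 71
  {P, E} + {U, G, F}: 48 + 60 = 108
  {U} + {P, E, G, F}: 48 + 58 = 106
  {P, U} + {E, G, F}: 63 + 39 = 102
  {E, U} + {P, G, F}: 48 + 58 = 106
  … (15 splits in total)
Best: vehicle 1 H → E → H = 8; vehicle 2 H → G → P → U → F → H = 63; combined 71.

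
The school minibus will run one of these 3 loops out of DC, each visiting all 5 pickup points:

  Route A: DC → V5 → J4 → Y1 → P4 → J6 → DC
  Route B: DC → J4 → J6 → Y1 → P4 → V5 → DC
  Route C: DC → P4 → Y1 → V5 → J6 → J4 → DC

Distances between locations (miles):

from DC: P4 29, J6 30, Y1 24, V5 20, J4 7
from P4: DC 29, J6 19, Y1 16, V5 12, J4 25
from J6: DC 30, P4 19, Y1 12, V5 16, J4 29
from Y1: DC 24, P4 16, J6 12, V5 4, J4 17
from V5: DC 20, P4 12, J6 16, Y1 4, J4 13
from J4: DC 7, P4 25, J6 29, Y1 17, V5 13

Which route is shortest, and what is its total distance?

96 miles — Route B is the shortest.

Route A: 20 + 13 + 17 + 16 + 19 + 30 = 115
Route B: 7 + 29 + 12 + 16 + 12 + 20 = 96
Route C: 29 + 16 + 4 + 16 + 29 + 7 = 101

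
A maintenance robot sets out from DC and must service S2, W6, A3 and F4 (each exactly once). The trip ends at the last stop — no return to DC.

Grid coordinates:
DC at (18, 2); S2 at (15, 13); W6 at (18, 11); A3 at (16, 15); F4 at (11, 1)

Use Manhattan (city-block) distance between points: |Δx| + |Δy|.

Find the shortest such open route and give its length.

Minimum one-way distance = 33.

There are 4! = 24 possible orderings.
DC - S2 - W6 - A3 - F4: 14+5+6+19 = 44
DC - S2 - W6 - F4 - A3: 14+5+17+19 = 55
DC - S2 - A3 - W6 - F4: 14+3+6+17 = 40
DC - S2 - A3 - F4 - W6: 14+3+19+17 = 53
DC - S2 - F4 - W6 - A3: 14+16+17+6 = 53
DC - S2 - F4 - A3 - W6: 14+16+19+6 = 55
DC - W6 - S2 - A3 - F4: 9+5+3+19 = 36
DC - W6 - S2 - F4 - A3: 9+5+16+19 = 49
DC - W6 - A3 - S2 - F4: 9+6+3+16 = 34
DC - W6 - A3 - F4 - S2: 9+6+19+16 = 50
DC - W6 - F4 - S2 - A3: 9+17+16+3 = 45
DC - W6 - F4 - A3 - S2: 9+17+19+3 = 48
DC - A3 - S2 - W6 - F4: 15+3+5+17 = 40
DC - A3 - S2 - F4 - W6: 15+3+16+17 = 51
… (10 more)
DC - F4 - S2 - A3 - W6: 8+16+3+6 = 33  ← best
The minimum is 33.
One shortest path: DC → F4 → S2 → A3 → W6.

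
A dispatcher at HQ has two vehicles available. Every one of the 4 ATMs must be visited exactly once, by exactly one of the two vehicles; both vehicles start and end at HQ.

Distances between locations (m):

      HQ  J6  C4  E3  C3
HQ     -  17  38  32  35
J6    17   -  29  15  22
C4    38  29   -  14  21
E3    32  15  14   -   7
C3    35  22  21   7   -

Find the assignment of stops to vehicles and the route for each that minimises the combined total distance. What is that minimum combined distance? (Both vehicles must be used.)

Check every non-empty split of the stops between the two vehicles; for each half take its own optimal tour:
  {J6} + {C4, E3, C3}: 34 + 94 = 128
  {C4} + {J6, E3, C3}: 76 + 74 = 150
  {J6, C4} + {E3, C3}: 84 + 74 = 158
  {E3} + {J6, C4, C3}: 64 + 98 = 162
  {J6, E3} + {C4, C3}: 64 + 94 = 158
  {C4, E3} + {J6, C3}: 84 + 74 = 158
  … (7 splits in total)
Best: vehicle 1 HQ → J6 → HQ = 34; vehicle 2 HQ → C4 → E3 → C3 → HQ = 94; combined 128.

Minimum combined distance: 128 m.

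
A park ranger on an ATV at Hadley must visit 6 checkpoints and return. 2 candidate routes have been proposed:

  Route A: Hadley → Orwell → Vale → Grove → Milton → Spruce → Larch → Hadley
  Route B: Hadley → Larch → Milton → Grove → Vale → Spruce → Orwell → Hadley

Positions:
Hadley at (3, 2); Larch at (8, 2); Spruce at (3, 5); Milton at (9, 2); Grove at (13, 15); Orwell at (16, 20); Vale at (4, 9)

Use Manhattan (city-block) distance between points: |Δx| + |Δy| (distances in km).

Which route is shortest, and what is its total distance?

Route A: 31 + 23 + 15 + 17 + 9 + 8 + 5 = 108
Route B: 5 + 1 + 17 + 15 + 5 + 28 + 31 = 102

102 km — Route B is the shortest.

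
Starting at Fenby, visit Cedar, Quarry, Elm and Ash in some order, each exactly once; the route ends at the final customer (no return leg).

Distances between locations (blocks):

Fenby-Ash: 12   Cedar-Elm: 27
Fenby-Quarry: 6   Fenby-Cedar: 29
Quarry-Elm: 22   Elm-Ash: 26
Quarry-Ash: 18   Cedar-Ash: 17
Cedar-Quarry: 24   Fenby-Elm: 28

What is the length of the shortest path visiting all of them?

Shortest open route: 68 blocks.

There are 4! = 24 possible orderings.
Fenby→Cedar→Quarry→Elm→Ash: 29+24+22+26 = 101
Fenby→Cedar→Quarry→Ash→Elm: 29+24+18+26 = 97
Fenby→Cedar→Elm→Quarry→Ash: 29+27+22+18 = 96
Fenby→Cedar→Elm→Ash→Quarry: 29+27+26+18 = 100
Fenby→Cedar→Ash→Quarry→Elm: 29+17+18+22 = 86
Fenby→Cedar→Ash→Elm→Quarry: 29+17+26+22 = 94
Fenby→Quarry→Cedar→Elm→Ash: 6+24+27+26 = 83
Fenby→Quarry→Cedar→Ash→Elm: 6+24+17+26 = 73
Fenby→Quarry→Elm→Cedar→Ash: 6+22+27+17 = 72
Fenby→Quarry→Elm→Ash→Cedar: 6+22+26+17 = 71
Fenby→Quarry→Ash→Cedar→Elm: 6+18+17+27 = 68
Fenby→Quarry→Ash→Elm→Cedar: 6+18+26+27 = 77
Fenby→Elm→Cedar→Quarry→Ash: 28+27+24+18 = 97
Fenby→Elm→Cedar→Ash→Quarry: 28+27+17+18 = 90
… (10 more)
The minimum is 68.
One shortest path: Fenby → Quarry → Ash → Cedar → Elm.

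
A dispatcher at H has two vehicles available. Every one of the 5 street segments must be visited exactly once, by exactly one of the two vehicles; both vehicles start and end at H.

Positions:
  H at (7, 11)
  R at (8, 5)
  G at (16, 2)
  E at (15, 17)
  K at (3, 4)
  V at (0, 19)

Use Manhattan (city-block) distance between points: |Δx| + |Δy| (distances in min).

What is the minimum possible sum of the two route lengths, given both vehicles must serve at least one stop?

Minimum combined distance: 88 min.

Check every non-empty split of the stops between the two vehicles; for each half take its own optimal tour:
  {R} + {G, E, K, V}: 14 + 74 = 88
  {G} + {R, E, K, V}: 36 + 62 = 98
  {R, G} + {E, K, V}: 36 + 60 = 96
  {E} + {R, G, K, V}: 28 + 66 = 94
  {R, E} + {G, K, V}: 40 + 66 = 106
  {G, E} + {R, K, V}: 48 + 46 = 94
  … (15 splits in total)
Best: vehicle 1 H → R → H = 14; vehicle 2 H → K → G → E → V → H = 74; combined 88.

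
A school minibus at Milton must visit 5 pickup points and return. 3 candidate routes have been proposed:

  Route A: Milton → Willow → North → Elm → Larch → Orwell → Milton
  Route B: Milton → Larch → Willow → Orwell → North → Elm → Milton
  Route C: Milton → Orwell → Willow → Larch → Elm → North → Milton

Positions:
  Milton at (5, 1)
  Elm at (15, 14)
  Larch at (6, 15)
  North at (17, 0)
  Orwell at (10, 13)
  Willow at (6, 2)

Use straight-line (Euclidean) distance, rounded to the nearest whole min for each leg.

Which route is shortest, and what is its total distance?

52 min — Route A is the shortest.

Route A: 1 + 11 + 14 + 9 + 4 + 13 = 52
Route B: 14 + 13 + 12 + 15 + 14 + 16 = 84
Route C: 13 + 12 + 13 + 9 + 14 + 12 = 73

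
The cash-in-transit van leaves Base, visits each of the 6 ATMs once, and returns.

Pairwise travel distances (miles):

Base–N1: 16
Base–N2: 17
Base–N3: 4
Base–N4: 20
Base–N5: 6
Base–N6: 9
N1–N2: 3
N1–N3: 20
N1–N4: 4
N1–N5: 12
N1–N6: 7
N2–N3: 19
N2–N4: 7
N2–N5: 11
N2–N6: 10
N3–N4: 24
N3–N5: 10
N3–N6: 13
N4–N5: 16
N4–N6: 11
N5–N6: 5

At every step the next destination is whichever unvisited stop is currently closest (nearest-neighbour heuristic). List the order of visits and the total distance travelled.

Nearest-neighbour total = 56 miles; route Base → N3 → N5 → N6 → N1 → N2 → N4 → Base.

Base → [N3:4 / N5:6 / N6:9 / N1:16 / N2:17 / N4:20] → N3 (4)
N3 → [N5:10 / N6:13 / N2:19 / N1:20 / N4:24] → N5 (10)
N5 → [N6:5 / N2:11 / N1:12 / N4:16] → N6 (5)
N6 → [N1:7 / N2:10 / N4:11] → N1 (7)
N1 → [N2:3 / N4:4] → N2 (3)
N2 → [N4:7] → N4 (7)
Return N4→Base: 20.
Total = 4 + 10 + 5 + 7 + 3 + 7 + 20 = 56.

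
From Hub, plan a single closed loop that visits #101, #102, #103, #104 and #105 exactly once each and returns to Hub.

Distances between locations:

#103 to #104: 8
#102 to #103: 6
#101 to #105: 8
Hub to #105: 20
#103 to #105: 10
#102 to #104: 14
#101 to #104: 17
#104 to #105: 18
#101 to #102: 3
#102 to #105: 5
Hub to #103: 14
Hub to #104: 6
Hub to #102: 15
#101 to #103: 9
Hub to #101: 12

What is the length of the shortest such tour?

Hub - #101 - #102 - #103 - #104 - #105 - Hub: 12+3+6+8+18+20 = 67
Hub - #101 - #102 - #103 - #105 - #104 - Hub: 12+3+6+10+18+6 = 55
Hub - #101 - #102 - #104 - #103 - #105 - Hub: 12+3+14+8+10+20 = 67
Hub - #101 - #102 - #104 - #105 - #103 - Hub: 12+3+14+18+10+14 = 71
Hub - #101 - #102 - #105 - #103 - #104 - Hub: 12+3+5+10+8+6 = 44
Hub - #101 - #102 - #105 - #104 - #103 - Hub: 12+3+5+18+8+14 = 60
Hub - #101 - #103 - #102 - #104 - #105 - Hub: 12+9+6+14+18+20 = 79
Hub - #101 - #103 - #102 - #105 - #104 - Hub: 12+9+6+5+18+6 = 56
Hub - #101 - #103 - #104 - #102 - #105 - Hub: 12+9+8+14+5+20 = 68
Hub - #101 - #103 - #104 - #105 - #102 - Hub: 12+9+8+18+5+15 = 67
Hub - #101 - #103 - #105 - #102 - #104 - Hub: 12+9+10+5+14+6 = 56
Hub - #101 - #103 - #105 - #104 - #102 - Hub: 12+9+10+18+14+15 = 78
Hub - #101 - #104 - #102 - #103 - #105 - Hub: 12+17+14+6+10+20 = 79
Hub - #101 - #104 - #102 - #105 - #103 - Hub: 12+17+14+5+10+14 = 72
… (46 more)
The minimum is 44.
One optimal route: Hub → #101 → #102 → #105 → #103 → #104 → Hub (or its reverse).

44 — the shortest possible round trip.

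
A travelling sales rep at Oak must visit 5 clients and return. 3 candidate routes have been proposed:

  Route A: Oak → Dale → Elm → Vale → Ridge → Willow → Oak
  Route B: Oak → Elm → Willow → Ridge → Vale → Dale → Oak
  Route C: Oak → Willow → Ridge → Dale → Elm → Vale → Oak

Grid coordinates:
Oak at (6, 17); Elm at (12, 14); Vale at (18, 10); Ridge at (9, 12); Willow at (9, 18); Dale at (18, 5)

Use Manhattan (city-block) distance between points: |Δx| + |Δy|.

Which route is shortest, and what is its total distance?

Route A: 24 + 15 + 10 + 11 + 6 + 4 = 70
Route B: 9 + 7 + 6 + 11 + 5 + 24 = 62
Route C: 4 + 6 + 16 + 15 + 10 + 19 = 70

Shortest is Route B, total 62.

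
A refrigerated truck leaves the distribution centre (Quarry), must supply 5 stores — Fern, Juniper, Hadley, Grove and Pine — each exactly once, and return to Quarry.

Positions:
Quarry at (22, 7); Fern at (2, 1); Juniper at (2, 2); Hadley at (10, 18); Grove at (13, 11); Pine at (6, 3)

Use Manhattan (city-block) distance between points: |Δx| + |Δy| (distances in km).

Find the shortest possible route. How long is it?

Quarry → Fern → Juniper → Hadley → Grove → Pine → Quarry: 26+1+24+10+15+20 = 96
Quarry → Fern → Juniper → Hadley → Pine → Grove → Quarry: 26+1+24+19+15+13 = 98
Quarry → Fern → Juniper → Grove → Hadley → Pine → Quarry: 26+1+20+10+19+20 = 96
Quarry → Fern → Juniper → Grove → Pine → Hadley → Quarry: 26+1+20+15+19+23 = 104
Quarry → Fern → Juniper → Pine → Hadley → Grove → Quarry: 26+1+5+19+10+13 = 74
Quarry → Fern → Juniper → Pine → Grove → Hadley → Quarry: 26+1+5+15+10+23 = 80
Quarry → Fern → Hadley → Juniper → Grove → Pine → Quarry: 26+25+24+20+15+20 = 130
Quarry → Fern → Hadley → Juniper → Pine → Grove → Quarry: 26+25+24+5+15+13 = 108
Quarry → Fern → Hadley → Grove → Juniper → Pine → Quarry: 26+25+10+20+5+20 = 106
Quarry → Fern → Hadley → Grove → Pine → Juniper → Quarry: 26+25+10+15+5+25 = 106
Quarry → Fern → Hadley → Pine → Juniper → Grove → Quarry: 26+25+19+5+20+13 = 108
Quarry → Fern → Hadley → Pine → Grove → Juniper → Quarry: 26+25+19+15+20+25 = 130
Quarry → Fern → Grove → Juniper → Hadley → Pine → Quarry: 26+21+20+24+19+20 = 130
Quarry → Fern → Grove → Juniper → Pine → Hadley → Quarry: 26+21+20+5+19+23 = 114
… (46 more)
The minimum is 74.
One optimal route: Quarry → Fern → Juniper → Pine → Hadley → Grove → Quarry (or its reverse).

74 km — the shortest possible round trip.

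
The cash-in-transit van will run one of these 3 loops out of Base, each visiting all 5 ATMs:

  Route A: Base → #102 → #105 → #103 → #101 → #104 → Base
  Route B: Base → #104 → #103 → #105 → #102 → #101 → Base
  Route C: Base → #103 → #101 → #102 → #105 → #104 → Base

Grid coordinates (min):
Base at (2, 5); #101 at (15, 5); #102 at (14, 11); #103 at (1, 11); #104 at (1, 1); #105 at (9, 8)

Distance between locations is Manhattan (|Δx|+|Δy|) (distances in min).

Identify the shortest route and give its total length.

54 min — Route B is the shortest.

Route A: 18 + 8 + 11 + 20 + 18 + 5 = 80
Route B: 5 + 10 + 11 + 8 + 7 + 13 = 54
Route C: 7 + 20 + 7 + 8 + 15 + 5 = 62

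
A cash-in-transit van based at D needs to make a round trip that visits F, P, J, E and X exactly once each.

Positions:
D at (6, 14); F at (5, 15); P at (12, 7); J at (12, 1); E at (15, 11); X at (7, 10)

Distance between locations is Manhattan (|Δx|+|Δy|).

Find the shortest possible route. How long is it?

There are 60 distinct closed tours to check (reversals are equivalent).
D → F → P → J → E → X → D: 2+15+6+13+9+5 = 50
D → F → P → J → X → E → D: 2+15+6+14+9+12 = 58
D → F → P → E → J → X → D: 2+15+7+13+14+5 = 56
D → F → P → E → X → J → D: 2+15+7+9+14+19 = 66
D → F → P → X → J → E → D: 2+15+8+14+13+12 = 64
D → F → P → X → E → J → D: 2+15+8+9+13+19 = 66
D → F → J → P → E → X → D: 2+21+6+7+9+5 = 50
D → F → J → P → X → E → D: 2+21+6+8+9+12 = 58
D → F → J → E → P → X → D: 2+21+13+7+8+5 = 56
D → F → J → E → X → P → D: 2+21+13+9+8+13 = 66
D → F → J → X → P → E → D: 2+21+14+8+7+12 = 64
D → F → J → X → E → P → D: 2+21+14+9+7+13 = 66
D → F → E → P → J → X → D: 2+14+7+6+14+5 = 48
D → F → E → P → X → J → D: 2+14+7+8+14+19 = 64
… (46 more)
The minimum is 48.
One optimal route: D → F → E → P → J → X → D (or its reverse).

48 — the shortest possible round trip.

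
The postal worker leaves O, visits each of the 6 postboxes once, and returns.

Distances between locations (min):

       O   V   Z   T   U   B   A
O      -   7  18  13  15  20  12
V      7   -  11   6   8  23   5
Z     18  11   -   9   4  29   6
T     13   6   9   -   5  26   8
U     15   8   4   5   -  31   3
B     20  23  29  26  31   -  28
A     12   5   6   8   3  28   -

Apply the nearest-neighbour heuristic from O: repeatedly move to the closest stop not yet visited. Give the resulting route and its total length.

At O the remaining stops are V 7, A 12, T 13, U 15, Z 18, B 20; go to V.
At V the remaining stops are A 5, T 6, U 8, Z 11, B 23; go to A.
At A the remaining stops are U 3, Z 6, T 8, B 28; go to U.
At U the remaining stops are Z 4, T 5, B 31; go to Z.
At Z the remaining stops are T 9, B 29; go to T.
At T the remaining stops are B 26; go to B.
Return B→O: 20.
Total = 7 + 5 + 3 + 4 + 9 + 26 + 20 = 74.

Total distance 74 min via the nearest-neighbour route O → V → A → U → Z → T → B → O.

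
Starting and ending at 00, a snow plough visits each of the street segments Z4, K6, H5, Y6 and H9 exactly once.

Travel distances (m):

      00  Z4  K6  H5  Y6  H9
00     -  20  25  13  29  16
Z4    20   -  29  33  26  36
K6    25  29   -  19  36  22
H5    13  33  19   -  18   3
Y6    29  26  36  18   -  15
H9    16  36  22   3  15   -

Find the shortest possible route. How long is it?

00 - Z4 - K6 - H5 - Y6 - H9 - 00: 20+29+19+18+15+16 = 117
00 - Z4 - K6 - H5 - H9 - Y6 - 00: 20+29+19+3+15+29 = 115
00 - Z4 - K6 - Y6 - H5 - H9 - 00: 20+29+36+18+3+16 = 122
00 - Z4 - K6 - Y6 - H9 - H5 - 00: 20+29+36+15+3+13 = 116
00 - Z4 - K6 - H9 - H5 - Y6 - 00: 20+29+22+3+18+29 = 121
00 - Z4 - K6 - H9 - Y6 - H5 - 00: 20+29+22+15+18+13 = 117
00 - Z4 - H5 - K6 - Y6 - H9 - 00: 20+33+19+36+15+16 = 139
00 - Z4 - H5 - K6 - H9 - Y6 - 00: 20+33+19+22+15+29 = 138
00 - Z4 - H5 - Y6 - K6 - H9 - 00: 20+33+18+36+22+16 = 145
00 - Z4 - H5 - Y6 - H9 - K6 - 00: 20+33+18+15+22+25 = 133
00 - Z4 - H5 - H9 - K6 - Y6 - 00: 20+33+3+22+36+29 = 143
00 - Z4 - H5 - H9 - Y6 - K6 - 00: 20+33+3+15+36+25 = 132
00 - Z4 - Y6 - K6 - H5 - H9 - 00: 20+26+36+19+3+16 = 120
00 - Z4 - Y6 - K6 - H9 - H5 - 00: 20+26+36+22+3+13 = 120
… (46 more)
00 - Z4 - Y6 - H9 - H5 - K6 - 00: 20+26+15+3+19+25 = 108  ← best
The minimum is 108.
One optimal route: 00 → Z4 → Y6 → H9 → H5 → K6 → 00 (or its reverse).

108 m — the shortest possible round trip.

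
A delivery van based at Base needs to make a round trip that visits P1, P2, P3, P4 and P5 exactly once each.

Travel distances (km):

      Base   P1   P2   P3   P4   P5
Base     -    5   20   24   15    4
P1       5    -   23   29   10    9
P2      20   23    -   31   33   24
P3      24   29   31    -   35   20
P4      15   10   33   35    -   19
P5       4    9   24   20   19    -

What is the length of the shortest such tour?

Base → P1 → P2 → P3 → P4 → P5 → Base: 5+23+31+35+19+4 = 117
Base → P1 → P2 → P3 → P5 → P4 → Base: 5+23+31+20+19+15 = 113
Base → P1 → P2 → P4 → P3 → P5 → Base: 5+23+33+35+20+4 = 120
Base → P1 → P2 → P4 → P5 → P3 → Base: 5+23+33+19+20+24 = 124
Base → P1 → P2 → P5 → P3 → P4 → Base: 5+23+24+20+35+15 = 122
Base → P1 → P2 → P5 → P4 → P3 → Base: 5+23+24+19+35+24 = 130
Base → P1 → P3 → P2 → P4 → P5 → Base: 5+29+31+33+19+4 = 121
Base → P1 → P3 → P2 → P5 → P4 → Base: 5+29+31+24+19+15 = 123
Base → P1 → P3 → P4 → P2 → P5 → Base: 5+29+35+33+24+4 = 130
Base → P1 → P3 → P4 → P5 → P2 → Base: 5+29+35+19+24+20 = 132
Base → P1 → P3 → P5 → P2 → P4 → Base: 5+29+20+24+33+15 = 126
Base → P1 → P3 → P5 → P4 → P2 → Base: 5+29+20+19+33+20 = 126
Base → P1 → P4 → P2 → P3 → P5 → Base: 5+10+33+31+20+4 = 103
Base → P1 → P4 → P2 → P5 → P3 → Base: 5+10+33+24+20+24 = 116
… (46 more)
The minimum is 103.
One optimal route: Base → P1 → P4 → P2 → P3 → P5 → Base (or its reverse).

Shortest round trip = 103 km.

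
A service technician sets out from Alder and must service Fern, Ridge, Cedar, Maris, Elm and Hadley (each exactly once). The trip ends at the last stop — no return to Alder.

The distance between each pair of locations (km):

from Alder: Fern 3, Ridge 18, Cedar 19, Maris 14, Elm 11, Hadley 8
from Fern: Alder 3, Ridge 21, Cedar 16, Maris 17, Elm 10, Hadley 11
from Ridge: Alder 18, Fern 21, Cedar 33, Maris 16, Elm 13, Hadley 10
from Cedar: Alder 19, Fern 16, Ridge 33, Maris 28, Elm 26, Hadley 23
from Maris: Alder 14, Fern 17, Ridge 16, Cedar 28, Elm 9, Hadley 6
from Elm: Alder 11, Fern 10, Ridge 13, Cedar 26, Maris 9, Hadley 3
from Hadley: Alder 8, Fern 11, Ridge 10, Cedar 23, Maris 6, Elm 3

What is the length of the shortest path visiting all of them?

69 km — the minimum one-way total.

There are 6! = 720 possible orderings.
Alder - Fern - Ridge - Cedar - Maris - Elm - Hadley: 3+21+33+28+9+3 = 97
Alder - Fern - Ridge - Cedar - Maris - Hadley - Elm: 3+21+33+28+6+3 = 94
Alder - Fern - Ridge - Cedar - Elm - Maris - Hadley: 3+21+33+26+9+6 = 98
Alder - Fern - Ridge - Cedar - Elm - Hadley - Maris: 3+21+33+26+3+6 = 92
Alder - Fern - Ridge - Cedar - Hadley - Maris - Elm: 3+21+33+23+6+9 = 95
Alder - Fern - Ridge - Cedar - Hadley - Elm - Maris: 3+21+33+23+3+9 = 92
Alder - Fern - Ridge - Maris - Cedar - Elm - Hadley: 3+21+16+28+26+3 = 97
Alder - Fern - Ridge - Maris - Cedar - Hadley - Elm: 3+21+16+28+23+3 = 94
… (712 more)
Alder - Fern - Cedar - Maris - Elm - Hadley - Ridge: 3+16+28+9+3+10 = 69  ← best
The minimum is 69.
One shortest path: Alder → Fern → Cedar → Maris → Elm → Hadley → Ridge.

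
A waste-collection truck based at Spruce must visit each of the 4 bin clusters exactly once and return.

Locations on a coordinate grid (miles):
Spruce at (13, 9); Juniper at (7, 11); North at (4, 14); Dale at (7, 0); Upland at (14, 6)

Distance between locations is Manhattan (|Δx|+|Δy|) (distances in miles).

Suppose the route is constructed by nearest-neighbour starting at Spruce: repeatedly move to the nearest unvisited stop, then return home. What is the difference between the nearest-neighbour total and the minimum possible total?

6 miles longer than the optimal tour.

From Spruce: Upland=4, Juniper=8, North=14, Dale=15 → choose Upland (4).
From Upland: Juniper=12, Dale=13, North=18 → choose Juniper (12).
From Juniper: North=6, Dale=11 → choose North (6).
From North: Dale=17 → choose Dale (17).
NN route Spruce → Upland → Juniper → North → Dale → Spruce costs 54.
Optimal: Spruce → Juniper → North → Dale → Upland → Spruce costs 48 (by enumerating all 12 distinct tours).
Excess = 54 − 48 = 6.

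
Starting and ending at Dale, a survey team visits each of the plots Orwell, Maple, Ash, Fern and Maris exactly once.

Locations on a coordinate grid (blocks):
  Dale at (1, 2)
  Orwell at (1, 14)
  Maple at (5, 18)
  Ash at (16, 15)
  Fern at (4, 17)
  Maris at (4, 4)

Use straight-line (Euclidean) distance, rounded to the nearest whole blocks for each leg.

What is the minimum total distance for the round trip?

Minimum total distance: 48 blocks.

With 5 stops there are 5!/2 = 60 distinct round trips (a route and its reverse cost the same).
Dale-Orwell-Maple-Ash-Fern-Maris-Dale: 12+6+11+12+13+4 = 58
Dale-Orwell-Maple-Ash-Maris-Fern-Dale: 12+6+11+16+13+15 = 73
Dale-Orwell-Maple-Fern-Ash-Maris-Dale: 12+6+1+12+16+4 = 51
Dale-Orwell-Maple-Fern-Maris-Ash-Dale: 12+6+1+13+16+20 = 68
Dale-Orwell-Maple-Maris-Ash-Fern-Dale: 12+6+14+16+12+15 = 75
Dale-Orwell-Maple-Maris-Fern-Ash-Dale: 12+6+14+13+12+20 = 77
Dale-Orwell-Ash-Maple-Fern-Maris-Dale: 12+15+11+1+13+4 = 56
Dale-Orwell-Ash-Maple-Maris-Fern-Dale: 12+15+11+14+13+15 = 80
Dale-Orwell-Ash-Fern-Maple-Maris-Dale: 12+15+12+1+14+4 = 58
Dale-Orwell-Ash-Fern-Maris-Maple-Dale: 12+15+12+13+14+16 = 82
Dale-Orwell-Ash-Maris-Maple-Fern-Dale: 12+15+16+14+1+15 = 73
Dale-Orwell-Ash-Maris-Fern-Maple-Dale: 12+15+16+13+1+16 = 73
Dale-Orwell-Fern-Maple-Ash-Maris-Dale: 12+4+1+11+16+4 = 48
Dale-Orwell-Fern-Maple-Maris-Ash-Dale: 12+4+1+14+16+20 = 67
… (46 more)
The minimum is 48.
One optimal route: Dale → Orwell → Fern → Maple → Ash → Maris → Dale (or its reverse).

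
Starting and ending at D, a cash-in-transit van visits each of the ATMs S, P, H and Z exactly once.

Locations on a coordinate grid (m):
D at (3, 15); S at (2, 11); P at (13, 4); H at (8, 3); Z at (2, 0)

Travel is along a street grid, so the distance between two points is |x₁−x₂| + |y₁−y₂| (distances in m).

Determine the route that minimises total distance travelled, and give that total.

With 4 stops there are 4!/2 = 12 distinct round trips (a route and its reverse cost the same).
D→S→P→H→Z→D: 5+18+6+9+16 = 54
D→S→P→Z→H→D: 5+18+15+9+17 = 64
D→S→H→P→Z→D: 5+14+6+15+16 = 56
D→S→H→Z→P→D: 5+14+9+15+21 = 64
D→S→Z→P→H→D: 5+11+15+6+17 = 54
D→S→Z→H→P→D: 5+11+9+6+21 = 52
D→P→S→H→Z→D: 21+18+14+9+16 = 78
D→P→S→Z→H→D: 21+18+11+9+17 = 76
D→P→H→S→Z→D: 21+6+14+11+16 = 68
D→P→Z→S→H→D: 21+15+11+14+17 = 78
D→H→S→P→Z→D: 17+14+18+15+16 = 80
D→H→P→S→Z→D: 17+6+18+11+16 = 68
The minimum is 52.
One optimal route: D → S → Z → H → P → D (or its reverse).

Shortest round trip = 52 m.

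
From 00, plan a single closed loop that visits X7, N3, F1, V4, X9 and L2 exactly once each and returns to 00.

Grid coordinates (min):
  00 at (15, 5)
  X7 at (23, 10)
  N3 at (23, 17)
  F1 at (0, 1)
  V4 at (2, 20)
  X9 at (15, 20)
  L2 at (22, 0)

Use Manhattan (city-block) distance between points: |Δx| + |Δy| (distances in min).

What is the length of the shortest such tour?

00 → X7 → N3 → F1 → V4 → X9 → L2 → 00: 13+7+39+21+13+27+12 = 132
00 → X7 → N3 → F1 → V4 → L2 → X9 → 00: 13+7+39+21+40+27+15 = 162
00 → X7 → N3 → F1 → X9 → V4 → L2 → 00: 13+7+39+34+13+40+12 = 158
00 → X7 → N3 → F1 → X9 → L2 → V4 → 00: 13+7+39+34+27+40+28 = 188
00 → X7 → N3 → F1 → L2 → V4 → X9 → 00: 13+7+39+23+40+13+15 = 150
00 → X7 → N3 → F1 → L2 → X9 → V4 → 00: 13+7+39+23+27+13+28 = 150
00 → X7 → N3 → V4 → F1 → X9 → L2 → 00: 13+7+24+21+34+27+12 = 138
00 → X7 → N3 → V4 → F1 → L2 → X9 → 00: 13+7+24+21+23+27+15 = 130
… (352 more)
00 → F1 → V4 → X9 → N3 → X7 → L2 → 00: 19+21+13+11+7+11+12 = 94  ← best
The minimum is 94.
One optimal route: 00 → F1 → V4 → X9 → N3 → X7 → L2 → 00 (or its reverse).

94 min — the shortest possible round trip.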